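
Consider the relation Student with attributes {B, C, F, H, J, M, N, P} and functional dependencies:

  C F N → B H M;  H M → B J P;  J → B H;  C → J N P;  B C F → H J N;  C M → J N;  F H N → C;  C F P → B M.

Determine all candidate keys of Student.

Attribute F never appears on the right-hand side of any dependency, so F must belong to every candidate key.
{F}⁺ = {F}, which is not all of the schema, so we must add further attributes.
{C, F}⁺: C→JNP adds J, N, P; CFP→BM adds B, M; CFN→BHM adds H → {B, C, F, H, J, M, N, P}.
{F, H, N}⁺: FHN→C adds C; CFN→BHM adds B, M; HM→BJP adds J, P → {B, C, F, H, J, M, N, P}.
{F, J, N}⁺: J→BH adds B, H; FHN→C adds C; CFN→BHM adds M; HM→BJP adds P → {B, C, F, H, J, M, N, P}.

(C, F), (F, H, N), (F, J, N)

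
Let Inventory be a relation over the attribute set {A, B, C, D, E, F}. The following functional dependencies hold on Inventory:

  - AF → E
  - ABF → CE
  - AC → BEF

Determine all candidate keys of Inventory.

ACD; ABDF

Attributes A, D never appear on any right-hand side, so every candidate key must contain {A, D}.
{A, D}⁺ = {A, D}, which is not all of the schema, so we must add further attributes.
{A, C, D}⁺: AC→BEF adds B, E, F → {A, B, C, D, E, F}. Minimal: {C, D}⁺ = {C, D}; {A, D}⁺ = {A, D}; {A, C}⁺ = {A, B, C, E, F} — none reach the full schema.
{A, B, D, F}⁺: AF→E adds E; ABF→CE adds C → {A, B, C, D, E, F}. Minimal: {B, D, F}⁺ = {B, D, F}; {A, D, F}⁺ = {A, D, E, F}; {A, B, F}⁺ = {A, B, C, E, F}; … — none reach the full schema.
Any other superkey contains one of these as a subset, so there are no further candidate keys.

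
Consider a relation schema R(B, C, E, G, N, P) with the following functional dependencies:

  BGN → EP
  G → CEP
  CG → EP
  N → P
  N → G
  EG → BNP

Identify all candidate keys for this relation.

{G}, {N}

{G}⁺: G→CEP adds C, E, P; EG→BNP adds B, N → {B, C, E, G, N, P}.
{N}⁺: N→P adds P; N→G adds G; G→CEP adds C, E; EG→BNP adds B → {B, C, E, G, N, P}.
Any other superkey contains one of these as a subset, so there are no further candidate keys.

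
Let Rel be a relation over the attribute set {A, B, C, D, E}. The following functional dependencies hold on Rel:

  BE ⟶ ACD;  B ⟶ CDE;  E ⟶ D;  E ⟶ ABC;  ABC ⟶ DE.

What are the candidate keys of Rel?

{B}, {E}

{B}⁺: B→CDE adds C, D, E; E→ABC adds A → {A, B, C, D, E}.
{E}⁺: E→D adds D; E→ABC adds A, B, C → {A, B, C, D, E}.
Any other superkey contains one of these as a subset, so there are no further candidate keys.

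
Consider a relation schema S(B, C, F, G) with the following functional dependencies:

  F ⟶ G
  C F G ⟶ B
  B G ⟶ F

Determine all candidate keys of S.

{C, F}, {B, C, G}

{C, F}⁺: F→G adds G; CFG→B adds B → {B, C, F, G}. Minimal: {F}⁺ = {F, G}; {C}⁺ = {C} — none reach the full schema.
{B, C, G}⁺: BG→F adds F → {B, C, F, G}. Minimal: {C, G}⁺ = {C, G}; {B, G}⁺ = {B, F, G}; {B, C}⁺ = {B, C} — none reach the full schema.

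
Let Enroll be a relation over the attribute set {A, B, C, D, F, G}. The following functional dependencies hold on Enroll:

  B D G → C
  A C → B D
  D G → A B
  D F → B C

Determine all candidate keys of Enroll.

(D, F, G); (A, C, F, G)

Attributes F, G never appear on any right-hand side, so every candidate key must contain {F, G}.
{F, G}⁺ = {F, G}, which is not all of the schema, so we must add further attributes.
{D, F, G}⁺: DG→AB adds A, B; DF→BC adds C → {A, B, C, D, F, G}. Minimal: {F, G}⁺ = {F, G}; {D, G}⁺ = {A, B, C, D, G}; {D, F}⁺ = {B, C, D, F} — none reach the full schema.
{A, C, F, G}⁺: AC→BD adds B, D → {A, B, C, D, F, G}. Minimal: {C, F, G}⁺ = {C, F, G}; {A, F, G}⁺ = {A, F, G}; {A, C, G}⁺ = {A, B, C, D, G}; … — none reach the full schema.
Any other superkey contains one of these as a subset, so there are no further candidate keys.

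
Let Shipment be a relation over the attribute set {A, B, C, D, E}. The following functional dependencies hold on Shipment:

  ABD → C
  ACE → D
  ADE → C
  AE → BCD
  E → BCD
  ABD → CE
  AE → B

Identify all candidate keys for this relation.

(A, E), (A, B, D)

Attribute A never appears on the right-hand side of any dependency, so A must belong to every candidate key.
{A}⁺ = {A}, which is not all of the schema, so we must add further attributes.
{A, E}⁺: AE→BCD adds B, C, D → {A, B, C, D, E}.
{A, B, D}⁺: ABD→C adds C; ABD→CE adds E → {A, B, C, D, E}.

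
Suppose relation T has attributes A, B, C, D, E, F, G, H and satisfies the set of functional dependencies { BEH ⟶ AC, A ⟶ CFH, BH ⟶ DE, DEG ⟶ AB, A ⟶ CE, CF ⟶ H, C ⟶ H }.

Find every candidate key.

Attribute G never appears on the right-hand side of any dependency, so G must belong to every candidate key.
{G}⁺ = {G}, which is not all of the schema, so we must add further attributes.
{A, B, G}⁺: A→CFH adds C, F, H; BH→DE adds D, E → {A, B, C, D, E, F, G, H}.
{A, D, G}⁺: A→CFH adds C, F, H; A→CE adds E; DEG→AB adds B → {A, B, C, D, E, F, G, H}.
{B, C, G}⁺: C→H adds H; BH→DE adds D, E; DEG→AB adds A; A→CFH adds F → {A, B, C, D, E, F, G, H}.
{B, G, H}⁺: BH→DE adds D, E; DEG→AB adds A; A→CE adds C; A→CFH adds F → {A, B, C, D, E, F, G, H}.
{D, E, G}⁺: DEG→AB adds A, B; A→CE adds C; C→H adds H; A→CFH adds F → {A, B, C, D, E, F, G, H}.
Any other superkey contains one of these as a subset, so there are no further candidate keys.

(A, B, G), (A, D, G), (B, C, G), (B, G, H), (D, E, G)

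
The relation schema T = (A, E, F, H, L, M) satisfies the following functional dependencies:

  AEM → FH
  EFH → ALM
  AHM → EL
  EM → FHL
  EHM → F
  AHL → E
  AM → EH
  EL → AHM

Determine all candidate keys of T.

AM, EL, EM, AHL, EFH

{A, M}⁺: AM→EH adds E, H; AEM→FH adds F; EFH→ALM adds L → {A, E, F, H, L, M}. Minimal: {M}⁺ = {M}; {A}⁺ = {A} — none reach the full schema.
{E, L}⁺: EL→AHM adds A, H, M; AEM→FH adds F → {A, E, F, H, L, M}. Minimal: {L}⁺ = {L}; {E}⁺ = {E} — none reach the full schema.
{E, M}⁺: EM→FHL adds F, H, L; EL→AHM adds A → {A, E, F, H, L, M}. Minimal: {M}⁺ = {M}; {E}⁺ = {E} — none reach the full schema.
{A, H, L}⁺: AHL→E adds E; EL→AHM adds M; AEM→FH adds F → {A, E, F, H, L, M}. Minimal: {H, L}⁺ = {H, L}; {A, L}⁺ = {A, L}; {A, H}⁺ = {A, H} — none reach the full schema.
{E, F, H}⁺: EFH→ALM adds A, L, M → {A, E, F, H, L, M}. Minimal: {F, H}⁺ = {F, H}; {E, H}⁺ = {E, H}; {E, F}⁺ = {E, F} — none reach the full schema.
Any other superkey contains one of these as a subset, so there are no further candidate keys.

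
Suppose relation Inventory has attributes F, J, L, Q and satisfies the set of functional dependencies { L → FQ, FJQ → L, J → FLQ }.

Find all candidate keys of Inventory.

{J}

Attribute J never appears on the right-hand side of any dependency, so J must belong to every candidate key.
{J}⁺ = {F, J, L, Q}, which is all of the schema, so {J} is the only candidate key.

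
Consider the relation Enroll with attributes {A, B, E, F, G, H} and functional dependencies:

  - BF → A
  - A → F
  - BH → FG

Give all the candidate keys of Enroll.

Attributes B, E, H never appear on any right-hand side, so every candidate key must contain {B, E, H}.
{B, E, H}⁺ = {A, B, E, F, G, H}, which is all of the schema, so {B, E, H} is the only candidate key.

(B, E, H)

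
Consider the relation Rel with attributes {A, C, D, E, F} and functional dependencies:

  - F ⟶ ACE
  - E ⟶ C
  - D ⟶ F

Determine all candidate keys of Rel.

{D}

Attribute D never appears on the right-hand side of any dependency, so D must belong to every candidate key.
{D}⁺ = {A, C, D, E, F}, which is all of the schema, so {D} is the only candidate key.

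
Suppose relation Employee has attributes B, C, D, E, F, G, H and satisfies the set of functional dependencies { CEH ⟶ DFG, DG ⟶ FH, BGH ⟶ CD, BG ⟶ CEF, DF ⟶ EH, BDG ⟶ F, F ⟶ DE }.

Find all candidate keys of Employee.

{B, G}, {B, C, F}, {B, C, E, H}

Attribute B never appears on the right-hand side of any dependency, so B must belong to every candidate key.
{B}⁺ = {B}, which is not all of the schema, so we must add further attributes.
{B, G}⁺: BG→CEF adds C, E, F; F→DE adds D; DG→FH adds H → {B, C, D, E, F, G, H}. Minimal: {G}⁺ = {G}; {B}⁺ = {B} — none reach the full schema.
{B, C, F}⁺: F→DE adds D, E; DF→EH adds H; CEH→DFG adds G → {B, C, D, E, F, G, H}. Minimal: {C, F}⁺ = {C, D, E, F, G, H}; {B, F}⁺ = {B, D, E, F, H}; {B, C}⁺ = {B, C} — none reach the full schema.
{B, C, E, H}⁺: CEH→DFG adds D, F, G → {B, C, D, E, F, G, H}. Minimal: {C, E, H}⁺ = {C, D, E, F, G, H}; {B, E, H}⁺ = {B, E, H}; {B, C, H}⁺ = {B, C, H}; … — none reach the full schema.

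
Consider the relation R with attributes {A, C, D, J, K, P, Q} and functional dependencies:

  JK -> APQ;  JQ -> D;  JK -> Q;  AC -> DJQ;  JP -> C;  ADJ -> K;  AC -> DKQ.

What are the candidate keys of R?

(A, C), (J, K), (A, D, J), (A, J, P), (A, J, Q)

{A, C}⁺: AC→DJQ adds D, J, Q; ADJ→K adds K; JK→APQ adds P → {A, C, D, J, K, P, Q}. Minimal: {C}⁺ = {C}; {A}⁺ = {A} — none reach the full schema.
{J, K}⁺: JK→APQ adds A, P, Q; JQ→D adds D; JP→C adds C → {A, C, D, J, K, P, Q}. Minimal: {K}⁺ = {K}; {J}⁺ = {J} — none reach the full schema.
{A, D, J}⁺: ADJ→K adds K; JK→APQ adds P, Q; JP→C adds C → {A, C, D, J, K, P, Q}. Minimal: {D, J}⁺ = {D, J}; {A, J}⁺ = {A, J}; {A, D}⁺ = {A, D} — none reach the full schema.
{A, J, P}⁺: JP→C adds C; AC→DKQ adds D, K, Q → {A, C, D, J, K, P, Q}. Minimal: {J, P}⁺ = {C, J, P}; {A, P}⁺ = {A, P}; {A, J}⁺ = {A, J} — none reach the full schema.
{A, J, Q}⁺: JQ→D adds D; ADJ→K adds K; JK→APQ adds P; JP→C adds C → {A, C, D, J, K, P, Q}. Minimal: {J, Q}⁺ = {D, J, Q}; {A, Q}⁺ = {A, Q}; {A, J}⁺ = {A, J} — none reach the full schema.
Any other superkey contains one of these as a subset, so there are no further candidate keys.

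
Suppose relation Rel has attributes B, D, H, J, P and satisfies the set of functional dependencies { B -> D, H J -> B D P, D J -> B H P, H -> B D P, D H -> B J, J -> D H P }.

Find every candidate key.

{H}⁺: H→BDP adds B, D, P; DH→BJ adds J → {B, D, H, J, P}.
{J}⁺: J→DHP adds D, H, P; HJ→BDP adds B → {B, D, H, J, P}.

{H}; {J}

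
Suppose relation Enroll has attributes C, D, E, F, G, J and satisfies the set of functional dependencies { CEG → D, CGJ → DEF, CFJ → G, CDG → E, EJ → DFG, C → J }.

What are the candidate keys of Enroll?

{C, E}⁺: C→J adds J; EJ→DFG adds D, F, G → {C, D, E, F, G, J}. Minimal: {E}⁺ = {E}; {C}⁺ = {C, J} — none reach the full schema.
{C, F}⁺: C→J adds J; CFJ→G adds G; CGJ→DEF adds D, E → {C, D, E, F, G, J}. Minimal: {F}⁺ = {F}; {C}⁺ = {C, J} — none reach the full schema.
{C, G}⁺: C→J adds J; CGJ→DEF adds D, E, F → {C, D, E, F, G, J}. Minimal: {G}⁺ = {G}; {C}⁺ = {C, J} — none reach the full schema.
Any other superkey contains one of these as a subset, so there are no further candidate keys.

{C, E}; {C, F}; {C, G}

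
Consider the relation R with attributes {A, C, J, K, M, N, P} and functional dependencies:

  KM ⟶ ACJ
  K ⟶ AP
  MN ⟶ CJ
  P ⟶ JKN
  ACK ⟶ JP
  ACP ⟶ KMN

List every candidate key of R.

CK; CP; KM; MP

{C, K}⁺: K→AP adds A, P; P→JKN adds J, N; ACP→KMN adds M → {A, C, J, K, M, N, P}. Minimal: {K}⁺ = {A, J, K, N, P}; {C}⁺ = {C} — none reach the full schema.
{C, P}⁺: P→JKN adds J, K, N; K→AP adds A; ACP→KMN adds M → {A, C, J, K, M, N, P}. Minimal: {P}⁺ = {A, J, K, N, P}; {C}⁺ = {C} — none reach the full schema.
{K, M}⁺: KM→ACJ adds A, C, J; K→AP adds P; P→JKN adds N → {A, C, J, K, M, N, P}. Minimal: {M}⁺ = {M}; {K}⁺ = {A, J, K, N, P} — none reach the full schema.
{M, P}⁺: P→JKN adds J, K, N; KM→ACJ adds A, C → {A, C, J, K, M, N, P}. Minimal: {P}⁺ = {A, J, K, N, P}; {M}⁺ = {M} — none reach the full schema.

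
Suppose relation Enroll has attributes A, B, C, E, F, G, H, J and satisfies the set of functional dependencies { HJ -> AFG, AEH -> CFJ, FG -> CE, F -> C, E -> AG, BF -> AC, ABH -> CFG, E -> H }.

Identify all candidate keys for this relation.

Attribute B never appears on the right-hand side of any dependency, so B must belong to every candidate key.
{B}⁺ = {B}, which is not all of the schema, so we must add further attributes.
{B, E}⁺: E→AG adds A, G; E→H adds H; AEH→CFJ adds C, F, J → {A, B, C, E, F, G, H, J}.
{A, B, H}⁺: ABH→CFG adds C, F, G; FG→CE adds E; AEH→CFJ adds J → {A, B, C, E, F, G, H, J}.
{B, F, G}⁺: FG→CE adds C, E; E→AG adds A; E→H adds H; AEH→CFJ adds J → {A, B, C, E, F, G, H, J}.
{B, F, H}⁺: F→C adds C; BF→AC adds A; ABH→CFG adds G; FG→CE adds E; AEH→CFJ adds J → {A, B, C, E, F, G, H, J}.
{B, H, J}⁺: HJ→AFG adds A, F, G; FG→CE adds C, E → {A, B, C, E, F, G, H, J}.
Any other superkey contains one of these as a subset, so there are no further candidate keys.

(B, E), (A, B, H), (B, F, G), (B, F, H), (B, H, J)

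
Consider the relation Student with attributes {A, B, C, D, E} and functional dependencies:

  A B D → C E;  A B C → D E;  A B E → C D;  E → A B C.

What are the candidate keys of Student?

{E}⁺: E→ABC adds A, B, C; ABC→DE adds D → {A, B, C, D, E}.
{A, B, C}⁺: ABC→DE adds D, E → {A, B, C, D, E}.
{A, B, D}⁺: ABD→CE adds C, E → {A, B, C, D, E}.
Any other superkey contains one of these as a subset, so there are no further candidate keys.

E; ABC; ABD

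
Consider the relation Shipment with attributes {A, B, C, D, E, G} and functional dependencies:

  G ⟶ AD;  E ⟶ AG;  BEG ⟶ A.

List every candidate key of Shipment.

{B, C, E}

{B, C, E}⁺: E→AG adds A, G; G→AD adds D → {A, B, C, D, E, G}.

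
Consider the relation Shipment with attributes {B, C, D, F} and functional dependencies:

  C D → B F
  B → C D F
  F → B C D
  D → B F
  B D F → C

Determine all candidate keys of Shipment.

{B}⁺: B→CDF adds C, D, F → {B, C, D, F}.
{D}⁺: D→BF adds B, F; BDF→C adds C → {B, C, D, F}.
{F}⁺: F→BCD adds B, C, D → {B, C, D, F}.

B, D, F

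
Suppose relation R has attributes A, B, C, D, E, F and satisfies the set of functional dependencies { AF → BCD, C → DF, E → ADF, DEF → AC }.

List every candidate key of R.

Attribute E never appears on the right-hand side of any dependency, so E must belong to every candidate key.
{E}⁺ = {A, B, C, D, E, F}, which is all of the schema, so {E} is the only candidate key.

(E)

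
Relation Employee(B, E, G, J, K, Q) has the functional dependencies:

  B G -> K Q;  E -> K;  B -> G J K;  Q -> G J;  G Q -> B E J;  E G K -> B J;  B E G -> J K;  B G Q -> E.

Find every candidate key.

{B}, {Q}, {E, G}

{B}⁺: B→GJK adds G, J, K; BG→KQ adds Q; GQ→BEJ adds E → {B, E, G, J, K, Q}.
{Q}⁺: Q→GJ adds G, J; GQ→BEJ adds B, E; BEG→JK adds K → {B, E, G, J, K, Q}.
{E, G}⁺: E→K adds K; EGK→BJ adds B, J; BG→KQ adds Q → {B, E, G, J, K, Q}.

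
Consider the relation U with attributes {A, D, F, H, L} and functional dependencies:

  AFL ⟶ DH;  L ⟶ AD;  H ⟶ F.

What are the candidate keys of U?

Attribute L never appears on the right-hand side of any dependency, so L must belong to every candidate key.
{L}⁺ = {A, D, L}, which is not all of the schema, so we must add further attributes.
{F, L}⁺: L→AD adds A, D; AFL→DH adds H → {A, D, F, H, L}. Minimal: {L}⁺ = {A, D, L}; {F}⁺ = {F} — none reach the full schema.
{H, L}⁺: L→AD adds A, D; H→F adds F → {A, D, F, H, L}. Minimal: {L}⁺ = {A, D, L}; {H}⁺ = {F, H} — none reach the full schema.
Any other superkey contains one of these as a subset, so there are no further candidate keys.

FL; HL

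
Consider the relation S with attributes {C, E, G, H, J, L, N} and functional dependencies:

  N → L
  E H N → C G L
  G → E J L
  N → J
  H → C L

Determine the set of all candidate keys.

{E, H, N}, {G, H, N}

Attributes H, N never appear on any right-hand side, so every candidate key must contain {H, N}.
{H, N}⁺ = {C, H, J, L, N}, which is not all of the schema, so we must add further attributes.
{E, H, N}⁺: N→L adds L; EHN→CGL adds C, G; G→EJL adds J → {C, E, G, H, J, L, N}. Minimal: {H, N}⁺ = {C, H, J, L, N}; {E, N}⁺ = {E, J, L, N}; {E, H}⁺ = {C, E, H, L} — none reach the full schema.
{G, H, N}⁺: N→L adds L; G→EJL adds E, J; H→CL adds C → {C, E, G, H, J, L, N}. Minimal: {H, N}⁺ = {C, H, J, L, N}; {G, N}⁺ = {E, G, J, L, N}; {G, H}⁺ = {C, E, G, H, J, L} — none reach the full schema.
Any other superkey contains one of these as a subset, so there are no further candidate keys.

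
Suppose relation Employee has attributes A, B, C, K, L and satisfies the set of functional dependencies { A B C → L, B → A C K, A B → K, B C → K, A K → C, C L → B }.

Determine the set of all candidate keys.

(B), (C, L), (A, K, L)

{B}⁺: B→ACK adds A, C, K; ABC→L adds L → {A, B, C, K, L}.
{C, L}⁺: CL→B adds B; B→ACK adds A, K → {A, B, C, K, L}. Minimal: {L}⁺ = {L}; {C}⁺ = {C} — none reach the full schema.
{A, K, L}⁺: AK→C adds C; CL→B adds B → {A, B, C, K, L}. Minimal: {K, L}⁺ = {K, L}; {A, L}⁺ = {A, L}; {A, K}⁺ = {A, C, K} — none reach the full schema.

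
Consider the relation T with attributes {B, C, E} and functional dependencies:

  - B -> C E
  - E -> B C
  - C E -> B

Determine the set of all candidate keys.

{B}⁺: B→CE adds C, E → {B, C, E}.
{E}⁺: E→BC adds B, C → {B, C, E}.

B, E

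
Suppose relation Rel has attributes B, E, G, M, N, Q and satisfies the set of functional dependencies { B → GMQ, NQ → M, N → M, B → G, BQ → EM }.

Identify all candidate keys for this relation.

{B, N}

{B, N}⁺: B→GMQ adds G, M, Q; BQ→EM adds E → {B, E, G, M, N, Q}. Minimal: {N}⁺ = {M, N}; {B}⁺ = {B, E, G, M, Q} — none reach the full schema.
No other minimal superkey exists.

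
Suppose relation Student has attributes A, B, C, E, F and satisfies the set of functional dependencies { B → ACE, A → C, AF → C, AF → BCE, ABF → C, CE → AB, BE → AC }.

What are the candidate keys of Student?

{A, F}, {B, F}, {C, E, F}

Attribute F never appears on the right-hand side of any dependency, so F must belong to every candidate key.
{F}⁺ = {F}, which is not all of the schema, so we must add further attributes.
{A, F}⁺: A→C adds C; AF→BCE adds B, E → {A, B, C, E, F}.
{B, F}⁺: B→ACE adds A, C, E → {A, B, C, E, F}.
{C, E, F}⁺: CE→AB adds A, B → {A, B, C, E, F}.
Any other superkey contains one of these as a subset, so there are no further candidate keys.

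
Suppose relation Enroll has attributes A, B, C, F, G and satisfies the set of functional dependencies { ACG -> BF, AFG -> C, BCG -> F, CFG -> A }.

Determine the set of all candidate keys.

{A, C, G}⁺: ACG→BF adds B, F → {A, B, C, F, G}. Minimal: {C, G}⁺ = {C, G}; {A, G}⁺ = {A, G}; {A, C}⁺ = {A, C} — none reach the full schema.
{A, F, G}⁺: AFG→C adds C; ACG→BF adds B → {A, B, C, F, G}. Minimal: {F, G}⁺ = {F, G}; {A, G}⁺ = {A, G}; {A, F}⁺ = {A, F} — none reach the full schema.
{B, C, G}⁺: BCG→F adds F; CFG→A adds A → {A, B, C, F, G}. Minimal: {C, G}⁺ = {C, G}; {B, G}⁺ = {B, G}; {B, C}⁺ = {B, C} — none reach the full schema.
{C, F, G}⁺: CFG→A adds A; ACG→BF adds B → {A, B, C, F, G}. Minimal: {F, G}⁺ = {F, G}; {C, G}⁺ = {C, G}; {C, F}⁺ = {C, F} — none reach the full schema.
Any other superkey contains one of these as a subset, so there are no further candidate keys.

(A, C, G), (A, F, G), (B, C, G), (C, F, G)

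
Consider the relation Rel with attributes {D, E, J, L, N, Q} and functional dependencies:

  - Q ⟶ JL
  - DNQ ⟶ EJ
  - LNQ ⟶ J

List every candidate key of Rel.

{D, N, Q}

{D, N, Q}⁺: Q→JL adds J, L; DNQ→EJ adds E → {D, E, J, L, N, Q}.
No other minimal superkey exists.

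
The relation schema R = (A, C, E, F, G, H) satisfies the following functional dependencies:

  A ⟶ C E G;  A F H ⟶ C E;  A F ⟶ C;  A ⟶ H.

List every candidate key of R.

Attributes A, F never appear on any right-hand side, so every candidate key must contain {A, F}.
{A, F}⁺ = {A, C, E, F, G, H}, which is all of the schema, so {A, F} is the only candidate key.

{A, F}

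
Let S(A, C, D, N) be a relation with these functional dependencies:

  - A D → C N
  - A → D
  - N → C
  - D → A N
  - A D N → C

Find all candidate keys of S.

{A}⁺: A→D adds D; D→AN adds N; ADN→C adds C → {A, C, D, N}.
{D}⁺: D→AN adds A, N; ADN→C adds C → {A, C, D, N}.
Any other superkey contains one of these as a subset, so there are no further candidate keys.

{A}, {D}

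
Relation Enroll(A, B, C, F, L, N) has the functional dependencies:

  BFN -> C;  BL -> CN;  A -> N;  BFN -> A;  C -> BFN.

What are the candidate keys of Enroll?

{B, L}, {C, L}

{B, L}⁺: BL→CN adds C, N; C→BFN adds F; BFN→A adds A → {A, B, C, F, L, N}. Minimal: {L}⁺ = {L}; {B}⁺ = {B} — none reach the full schema.
{C, L}⁺: C→BFN adds B, F, N; BFN→A adds A → {A, B, C, F, L, N}. Minimal: {L}⁺ = {L}; {C}⁺ = {A, B, C, F, N} — none reach the full schema.
Any other superkey contains one of these as a subset, so there are no further candidate keys.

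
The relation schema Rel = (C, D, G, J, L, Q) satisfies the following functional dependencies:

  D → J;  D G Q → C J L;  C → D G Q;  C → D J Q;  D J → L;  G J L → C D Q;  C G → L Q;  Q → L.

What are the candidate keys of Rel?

{C}⁺: C→DGQ adds D, G, Q; C→DJQ adds J; DJ→L adds L → {C, D, G, J, L, Q}.
{D, G}⁺: D→J adds J; DJ→L adds L; GJL→CDQ adds C, Q → {C, D, G, J, L, Q}. Minimal: {G}⁺ = {G}; {D}⁺ = {D, J, L} — none reach the full schema.
{G, J, L}⁺: GJL→CDQ adds C, D, Q → {C, D, G, J, L, Q}. Minimal: {J, L}⁺ = {J, L}; {G, L}⁺ = {G, L}; {G, J}⁺ = {G, J} — none reach the full schema.
{G, J, Q}⁺: Q→L adds L; GJL→CDQ adds C, D → {C, D, G, J, L, Q}. Minimal: {J, Q}⁺ = {J, L, Q}; {G, Q}⁺ = {G, L, Q}; {G, J}⁺ = {G, J} — none reach the full schema.

(C), (D, G), (G, J, L), (G, J, Q)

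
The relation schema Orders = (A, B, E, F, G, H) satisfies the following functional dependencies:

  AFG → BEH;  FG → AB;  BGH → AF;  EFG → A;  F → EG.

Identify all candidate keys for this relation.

{F}⁺: F→EG adds E, G; FG→AB adds A, B; AFG→BEH adds H → {A, B, E, F, G, H}.
{B, G, H}⁺: BGH→AF adds A, F; F→EG adds E → {A, B, E, F, G, H}. Minimal: {G, H}⁺ = {G, H}; {B, H}⁺ = {B, H}; {B, G}⁺ = {B, G} — none reach the full schema.
Any other superkey contains one of these as a subset, so there are no further candidate keys.

{F}, {B, G, H}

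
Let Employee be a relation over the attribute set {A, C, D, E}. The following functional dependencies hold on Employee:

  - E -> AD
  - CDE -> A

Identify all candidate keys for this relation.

Attributes C, E never appear on any right-hand side, so every candidate key must contain {C, E}.
{C, E}⁺ = {A, C, D, E}, which is all of the schema, so {C, E} is the only candidate key.

(C, E)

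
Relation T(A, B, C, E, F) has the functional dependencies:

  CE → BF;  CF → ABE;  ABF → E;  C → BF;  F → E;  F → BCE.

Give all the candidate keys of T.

{C}⁺: C→BF adds B, F; F→E adds E; CF→ABE adds A → {A, B, C, E, F}.
{F}⁺: F→E adds E; F→BCE adds B, C; CF→ABE adds A → {A, B, C, E, F}.

{C}; {F}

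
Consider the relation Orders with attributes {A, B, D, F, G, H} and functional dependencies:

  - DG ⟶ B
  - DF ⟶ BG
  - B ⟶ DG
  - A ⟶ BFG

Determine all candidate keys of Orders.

(A, H)

Attributes A, H never appear on any right-hand side, so every candidate key must contain {A, H}.
{A, H}⁺ = {A, B, D, F, G, H}, which is all of the schema, so {A, H} is the only candidate key.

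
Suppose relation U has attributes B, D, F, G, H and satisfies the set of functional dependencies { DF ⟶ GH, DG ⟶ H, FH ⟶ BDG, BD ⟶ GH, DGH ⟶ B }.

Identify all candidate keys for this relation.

DF, FH

{D, F}⁺: DF→GH adds G, H; FH→BDG adds B → {B, D, F, G, H}. Minimal: {F}⁺ = {F}; {D}⁺ = {D} — none reach the full schema.
{F, H}⁺: FH→BDG adds B, D, G → {B, D, F, G, H}. Minimal: {H}⁺ = {H}; {F}⁺ = {F} — none reach the full schema.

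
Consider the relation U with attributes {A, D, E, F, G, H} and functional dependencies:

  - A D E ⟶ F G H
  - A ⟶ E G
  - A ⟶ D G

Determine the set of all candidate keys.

Attribute A never appears on the right-hand side of any dependency, so A must belong to every candidate key.
{A}⁺ = {A, D, E, F, G, H}, which is all of the schema, so {A} is the only candidate key.

(A)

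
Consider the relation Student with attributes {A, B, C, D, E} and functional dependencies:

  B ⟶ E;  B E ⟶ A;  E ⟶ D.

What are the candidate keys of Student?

{B, C}

Attributes B, C never appear on any right-hand side, so every candidate key must contain {B, C}.
{B, C}⁺ = {A, B, C, D, E}, which is all of the schema, so {B, C} is the only candidate key.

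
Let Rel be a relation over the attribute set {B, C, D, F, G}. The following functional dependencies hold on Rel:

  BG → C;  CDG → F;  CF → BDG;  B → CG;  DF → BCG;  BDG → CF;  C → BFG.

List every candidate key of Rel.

{B}⁺: B→CG adds C, G; C→BFG adds F; CF→BDG adds D → {B, C, D, F, G}.
{C}⁺: C→BFG adds B, F, G; CF→BDG adds D → {B, C, D, F, G}.
{D, F}⁺: DF→BCG adds B, C, G → {B, C, D, F, G}. Minimal: {F}⁺ = {F}; {D}⁺ = {D} — none reach the full schema.
Any other superkey contains one of these as a subset, so there are no further candidate keys.

(B), (C), (D, F)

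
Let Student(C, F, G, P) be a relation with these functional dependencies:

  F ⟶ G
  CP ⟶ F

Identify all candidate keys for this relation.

{C, P}

Attributes C, P never appear on any right-hand side, so every candidate key must contain {C, P}.
{C, P}⁺ = {C, F, G, P}, which is all of the schema, so {C, P} is the only candidate key.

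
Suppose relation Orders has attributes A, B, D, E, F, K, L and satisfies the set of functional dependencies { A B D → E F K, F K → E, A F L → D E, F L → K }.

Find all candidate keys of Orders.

ABDL, ABFL

Attributes A, B, L never appear on any right-hand side, so every candidate key must contain {A, B, L}.
{A, B, L}⁺ = {A, B, L}, which is not all of the schema, so we must add further attributes.
{A, B, D, L}⁺: ABD→EFK adds E, F, K → {A, B, D, E, F, K, L}. Minimal: {B, D, L}⁺ = {B, D, L}; {A, D, L}⁺ = {A, D, L}; {A, B, L}⁺ = {A, B, L}; … — none reach the full schema.
{A, B, F, L}⁺: AFL→DE adds D, E; FL→K adds K → {A, B, D, E, F, K, L}. Minimal: {B, F, L}⁺ = {B, E, F, K, L}; {A, F, L}⁺ = {A, D, E, F, K, L}; {A, B, L}⁺ = {A, B, L}; … — none reach the full schema.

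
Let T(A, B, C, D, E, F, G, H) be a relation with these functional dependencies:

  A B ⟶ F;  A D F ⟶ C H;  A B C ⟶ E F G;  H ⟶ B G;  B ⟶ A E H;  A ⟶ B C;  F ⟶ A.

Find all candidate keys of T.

Attribute D never appears on the right-hand side of any dependency, so D must belong to every candidate key.
{D}⁺ = {D}, which is not all of the schema, so we must add further attributes.
{A, D}⁺: A→BC adds B, C; AB→F adds F; ADF→CH adds H; ABC→EFG adds E, G → {A, B, C, D, E, F, G, H}. Minimal: {D}⁺ = {D}; {A}⁺ = {A, B, C, E, F, G, H} — none reach the full schema.
{B, D}⁺: B→AEH adds A, E, H; A→BC adds C; AB→F adds F; ABC→EFG adds G → {A, B, C, D, E, F, G, H}. Minimal: {D}⁺ = {D}; {B}⁺ = {A, B, C, E, F, G, H} — none reach the full schema.
{D, F}⁺: F→A adds A; ADF→CH adds C, H; H→BG adds B, G; B→AEH adds E → {A, B, C, D, E, F, G, H}. Minimal: {F}⁺ = {A, B, C, E, F, G, H}; {D}⁺ = {D} — none reach the full schema.
{D, H}⁺: H→BG adds B, G; B→AEH adds A, E; A→BC adds C; AB→F adds F → {A, B, C, D, E, F, G, H}. Minimal: {H}⁺ = {A, B, C, E, F, G, H}; {D}⁺ = {D} — none reach the full schema.

(A, D), (B, D), (D, F), (D, H)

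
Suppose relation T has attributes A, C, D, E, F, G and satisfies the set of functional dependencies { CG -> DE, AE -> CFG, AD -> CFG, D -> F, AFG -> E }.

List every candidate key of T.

Attribute A never appears on the right-hand side of any dependency, so A must belong to every candidate key.
{A}⁺ = {A}, which is not all of the schema, so we must add further attributes.
{A, D}⁺: AD→CFG adds C, F, G; AFG→E adds E → {A, C, D, E, F, G}. Minimal: {D}⁺ = {D, F}; {A}⁺ = {A} — none reach the full schema.
{A, E}⁺: AE→CFG adds C, F, G; CG→DE adds D → {A, C, D, E, F, G}. Minimal: {E}⁺ = {E}; {A}⁺ = {A} — none reach the full schema.
{A, C, G}⁺: CG→DE adds D, E; AE→CFG adds F → {A, C, D, E, F, G}. Minimal: {C, G}⁺ = {C, D, E, F, G}; {A, G}⁺ = {A, G}; {A, C}⁺ = {A, C} — none reach the full schema.
{A, F, G}⁺: AFG→E adds E; AE→CFG adds C; CG→DE adds D → {A, C, D, E, F, G}. Minimal: {F, G}⁺ = {F, G}; {A, G}⁺ = {A, G}; {A, F}⁺ = {A, F} — none reach the full schema.
Any other superkey contains one of these as a subset, so there are no further candidate keys.

{A, D}; {A, E}; {A, C, G}; {A, F, G}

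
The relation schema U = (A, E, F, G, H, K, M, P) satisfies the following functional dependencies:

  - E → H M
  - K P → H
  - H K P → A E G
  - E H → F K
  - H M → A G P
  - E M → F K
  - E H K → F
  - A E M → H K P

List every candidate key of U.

{E}⁺: E→HM adds H, M; EH→FK adds F, K; HM→AGP adds A, G, P → {A, E, F, G, H, K, M, P}.
{K, P}⁺: KP→H adds H; HKP→AEG adds A, E, G; EH→FK adds F; E→HM adds M → {A, E, F, G, H, K, M, P}.
{H, K, M}⁺: HM→AGP adds A, G, P; HKP→AEG adds E; EH→FK adds F → {A, E, F, G, H, K, M, P}.

{E}; {K, P}; {H, K, M}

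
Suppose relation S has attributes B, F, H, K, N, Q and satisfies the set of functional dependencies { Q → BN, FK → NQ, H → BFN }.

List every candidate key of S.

{H, K}

Attributes H, K never appear on any right-hand side, so every candidate key must contain {H, K}.
{H, K}⁺ = {B, F, H, K, N, Q}, which is all of the schema, so {H, K} is the only candidate key.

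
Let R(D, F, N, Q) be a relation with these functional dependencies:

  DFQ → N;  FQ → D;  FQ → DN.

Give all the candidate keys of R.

{F, Q}⁺: FQ→D adds D; FQ→DN adds N → {D, F, N, Q}. Minimal: {Q}⁺ = {Q}; {F}⁺ = {F} — none reach the full schema.
No other minimal superkey exists.

{F, Q}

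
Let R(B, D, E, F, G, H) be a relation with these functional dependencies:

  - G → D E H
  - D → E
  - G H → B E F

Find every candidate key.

Attribute G never appears on the right-hand side of any dependency, so G must belong to every candidate key.
{G}⁺ = {B, D, E, F, G, H}, which is all of the schema, so {G} is the only candidate key.

(G)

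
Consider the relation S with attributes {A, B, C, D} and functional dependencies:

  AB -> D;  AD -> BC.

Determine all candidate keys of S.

{A, B}, {A, D}

{A, B}⁺: AB→D adds D; AD→BC adds C → {A, B, C, D}. Minimal: {B}⁺ = {B}; {A}⁺ = {A} — none reach the full schema.
{A, D}⁺: AD→BC adds B, C → {A, B, C, D}. Minimal: {D}⁺ = {D}; {A}⁺ = {A} — none reach the full schema.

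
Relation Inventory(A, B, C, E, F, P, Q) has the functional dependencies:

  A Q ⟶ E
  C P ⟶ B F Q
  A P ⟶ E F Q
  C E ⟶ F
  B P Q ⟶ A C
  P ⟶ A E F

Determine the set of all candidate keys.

{B, P}, {C, P}

Attribute P never appears on the right-hand side of any dependency, so P must belong to every candidate key.
{P}⁺ = {A, E, F, P, Q}, which is not all of the schema, so we must add further attributes.
{B, P}⁺: P→AEF adds A, E, F; AP→EFQ adds Q; BPQ→AC adds C → {A, B, C, E, F, P, Q}. Minimal: {P}⁺ = {A, E, F, P, Q}; {B}⁺ = {B} — none reach the full schema.
{C, P}⁺: CP→BFQ adds B, F, Q; BPQ→AC adds A; P→AEF adds E → {A, B, C, E, F, P, Q}. Minimal: {P}⁺ = {A, E, F, P, Q}; {C}⁺ = {C} — none reach the full schema.
Any other superkey contains one of these as a subset, so there are no further candidate keys.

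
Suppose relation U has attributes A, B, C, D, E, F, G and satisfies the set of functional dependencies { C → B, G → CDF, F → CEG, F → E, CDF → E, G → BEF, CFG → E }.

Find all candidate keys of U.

{A, F}; {A, G}

Attribute A never appears on the right-hand side of any dependency, so A must belong to every candidate key.
{A}⁺ = {A}, which is not all of the schema, so we must add further attributes.
{A, F}⁺: F→CEG adds C, E, G; G→BEF adds B; G→CDF adds D → {A, B, C, D, E, F, G}.
{A, G}⁺: G→CDF adds C, D, F; F→CEG adds E; G→BEF adds B → {A, B, C, D, E, F, G}.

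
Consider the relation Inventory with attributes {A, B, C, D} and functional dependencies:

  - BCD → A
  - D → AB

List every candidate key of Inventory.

Attributes C, D never appear on any right-hand side, so every candidate key must contain {C, D}.
{C, D}⁺ = {A, B, C, D}, which is all of the schema, so {C, D} is the only candidate key.

{C, D}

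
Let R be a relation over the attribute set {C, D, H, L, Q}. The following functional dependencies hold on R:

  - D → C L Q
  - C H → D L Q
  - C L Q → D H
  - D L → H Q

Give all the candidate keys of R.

(D); (C, H); (C, L, Q)

{D}⁺: D→CLQ adds C, L, Q; CLQ→DH adds H → {C, D, H, L, Q}.
{C, H}⁺: CH→DLQ adds D, L, Q → {C, D, H, L, Q}. Minimal: {H}⁺ = {H}; {C}⁺ = {C} — none reach the full schema.
{C, L, Q}⁺: CLQ→DH adds D, H → {C, D, H, L, Q}. Minimal: {L, Q}⁺ = {L, Q}; {C, Q}⁺ = {C, Q}; {C, L}⁺ = {C, L} — none reach the full schema.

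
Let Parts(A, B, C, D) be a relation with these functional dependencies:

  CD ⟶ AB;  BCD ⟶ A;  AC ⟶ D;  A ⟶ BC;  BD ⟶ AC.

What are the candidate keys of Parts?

A; BD; CD

{A}⁺: A→BC adds B, C; AC→D adds D → {A, B, C, D}.
{B, D}⁺: BD→AC adds A, C → {A, B, C, D}.
{C, D}⁺: CD→AB adds A, B → {A, B, C, D}.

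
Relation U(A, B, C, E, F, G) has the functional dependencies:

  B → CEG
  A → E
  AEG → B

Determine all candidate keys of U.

{A, B, F}, {A, F, G}

{A, B, F}⁺: B→CEG adds C, E, G → {A, B, C, E, F, G}.
{A, F, G}⁺: A→E adds E; AEG→B adds B; B→CEG adds C → {A, B, C, E, F, G}.
Any other superkey contains one of these as a subset, so there are no further candidate keys.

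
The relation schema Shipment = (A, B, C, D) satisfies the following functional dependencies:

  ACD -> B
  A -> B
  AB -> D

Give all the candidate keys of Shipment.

Attributes A, C never appear on any right-hand side, so every candidate key must contain {A, C}.
{A, C}⁺ = {A, B, C, D}, which is all of the schema, so {A, C} is the only candidate key.

{A, C}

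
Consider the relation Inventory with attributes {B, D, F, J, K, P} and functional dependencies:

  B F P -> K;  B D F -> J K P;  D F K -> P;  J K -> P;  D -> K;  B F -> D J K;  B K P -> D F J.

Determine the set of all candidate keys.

BF, BDJ, BDP, BJK, BKP

Attribute B never appears on the right-hand side of any dependency, so B must belong to every candidate key.
{B}⁺ = {B}, which is not all of the schema, so we must add further attributes.
{B, F}⁺: BF→DJK adds D, J, K; BDF→JKP adds P → {B, D, F, J, K, P}. Minimal: {F}⁺ = {F}; {B}⁺ = {B} — none reach the full schema.
{B, D, J}⁺: D→K adds K; JK→P adds P; BKP→DFJ adds F → {B, D, F, J, K, P}. Minimal: {D, J}⁺ = {D, J, K, P}; {B, J}⁺ = {B, J}; {B, D}⁺ = {B, D, K} — none reach the full schema.
{B, D, P}⁺: D→K adds K; BKP→DFJ adds F, J → {B, D, F, J, K, P}. Minimal: {D, P}⁺ = {D, K, P}; {B, P}⁺ = {B, P}; {B, D}⁺ = {B, D, K} — none reach the full schema.
{B, J, K}⁺: JK→P adds P; BKP→DFJ adds D, F → {B, D, F, J, K, P}. Minimal: {J, K}⁺ = {J, K, P}; {B, K}⁺ = {B, K}; {B, J}⁺ = {B, J} — none reach the full schema.
{B, K, P}⁺: BKP→DFJ adds D, F, J → {B, D, F, J, K, P}. Minimal: {K, P}⁺ = {K, P}; {B, P}⁺ = {B, P}; {B, K}⁺ = {B, K} — none reach the full schema.
Any other superkey contains one of these as a subset, so there are no further candidate keys.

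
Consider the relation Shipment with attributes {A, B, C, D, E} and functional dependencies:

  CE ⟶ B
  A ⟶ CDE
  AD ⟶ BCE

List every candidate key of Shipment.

{A}

{A}⁺: A→CDE adds C, D, E; AD→BCE adds B → {A, B, C, D, E}.
No other minimal superkey exists.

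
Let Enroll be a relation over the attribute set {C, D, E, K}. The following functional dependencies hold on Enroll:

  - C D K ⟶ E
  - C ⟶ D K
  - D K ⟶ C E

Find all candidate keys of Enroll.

{C}; {D, K}

{C}⁺: C→DK adds D, K; DK→CE adds E → {C, D, E, K}.
{D, K}⁺: DK→CE adds C, E → {C, D, E, K}. Minimal: {K}⁺ = {K}; {D}⁺ = {D} — none reach the full schema.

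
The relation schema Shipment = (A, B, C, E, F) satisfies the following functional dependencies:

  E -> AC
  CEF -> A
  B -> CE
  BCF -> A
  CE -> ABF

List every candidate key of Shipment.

B; E

{B}⁺: B→CE adds C, E; CE→ABF adds A, F → {A, B, C, E, F}.
{E}⁺: E→AC adds A, C; CE→ABF adds B, F → {A, B, C, E, F}.
Any other superkey contains one of these as a subset, so there are no further candidate keys.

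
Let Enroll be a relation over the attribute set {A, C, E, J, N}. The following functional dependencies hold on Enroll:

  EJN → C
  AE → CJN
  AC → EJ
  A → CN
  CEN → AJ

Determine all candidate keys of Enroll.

{A}⁺: A→CN adds C, N; AC→EJ adds E, J → {A, C, E, J, N}.
{C, E, N}⁺: CEN→AJ adds A, J → {A, C, E, J, N}. Minimal: {E, N}⁺ = {E, N}; {C, N}⁺ = {C, N}; {C, E}⁺ = {C, E} — none reach the full schema.
{E, J, N}⁺: EJN→C adds C; CEN→AJ adds A → {A, C, E, J, N}. Minimal: {J, N}⁺ = {J, N}; {E, N}⁺ = {E, N}; {E, J}⁺ = {E, J} — none reach the full schema.
Any other superkey contains one of these as a subset, so there are no further candidate keys.

{A}, {C, E, N}, {E, J, N}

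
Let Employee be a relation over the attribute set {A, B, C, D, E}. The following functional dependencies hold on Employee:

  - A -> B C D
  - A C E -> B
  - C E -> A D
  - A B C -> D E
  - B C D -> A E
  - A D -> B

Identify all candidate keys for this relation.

A, CE, BCD

{A}⁺: A→BCD adds B, C, D; ABC→DE adds E → {A, B, C, D, E}.
{C, E}⁺: CE→AD adds A, D; AD→B adds B → {A, B, C, D, E}. Minimal: {E}⁺ = {E}; {C}⁺ = {C} — none reach the full schema.
{B, C, D}⁺: BCD→AE adds A, E → {A, B, C, D, E}. Minimal: {C, D}⁺ = {C, D}; {B, D}⁺ = {B, D}; {B, C}⁺ = {B, C} — none reach the full schema.
Any other superkey contains one of these as a subset, so there are no further candidate keys.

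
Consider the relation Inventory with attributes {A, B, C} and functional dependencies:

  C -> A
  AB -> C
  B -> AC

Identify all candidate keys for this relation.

{B}

Attribute B never appears on the right-hand side of any dependency, so B must belong to every candidate key.
{B}⁺ = {A, B, C}, which is all of the schema, so {B} is the only candidate key.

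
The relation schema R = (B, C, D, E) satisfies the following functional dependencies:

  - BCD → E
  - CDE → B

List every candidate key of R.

BCD; CDE

Attributes C, D never appear on any right-hand side, so every candidate key must contain {C, D}.
{C, D}⁺ = {C, D}, which is not all of the schema, so we must add further attributes.
{B, C, D}⁺: BCD→E adds E → {B, C, D, E}. Minimal: {C, D}⁺ = {C, D}; {B, D}⁺ = {B, D}; {B, C}⁺ = {B, C} — none reach the full schema.
{C, D, E}⁺: CDE→B adds B → {B, C, D, E}. Minimal: {D, E}⁺ = {D, E}; {C, E}⁺ = {C, E}; {C, D}⁺ = {C, D} — none reach the full schema.
Any other superkey contains one of these as a subset, so there are no further candidate keys.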